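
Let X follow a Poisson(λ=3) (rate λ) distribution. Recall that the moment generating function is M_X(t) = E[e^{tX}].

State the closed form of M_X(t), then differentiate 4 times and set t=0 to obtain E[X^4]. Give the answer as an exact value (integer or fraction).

E[X^4] = M^(4)(0) = 309

M_X(t) = e^(3*e^(t) - 3)
M^(4)(t) = (81*e^(4*t)*e^(3*e^(t)) + 162*e^(3*t)*e^(3*e^(t)) + 63*e^(2*t)*e^(3*e^(t)) + 3*e^(t)*e^(3*e^(t)))*e^(-3)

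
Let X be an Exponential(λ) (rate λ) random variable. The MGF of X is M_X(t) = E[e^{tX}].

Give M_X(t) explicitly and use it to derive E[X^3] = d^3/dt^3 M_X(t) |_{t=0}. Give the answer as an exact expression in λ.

M_X(t) = λ/(λ - t)
dM/dt = λ/(λ^2 - 2*λ*t + t^2)
d^2M/dt^2 = -2*λ/(-λ^3 + 3*λ^2*t - 3*λ*t^2 + t^3)
d^3M/dt^3 = 6*λ/(λ^4 - 4*λ^3*t + 6*λ^2*t^2 - 4*λ*t^3 + t^4)

E[X^3] = d^3M/dt^3 |_{t=0} = 6/λ^3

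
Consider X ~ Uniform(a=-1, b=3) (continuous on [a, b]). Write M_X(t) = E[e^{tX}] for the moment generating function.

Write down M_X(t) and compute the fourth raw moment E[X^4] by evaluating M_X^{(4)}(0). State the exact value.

M_X(t) = (e^(3*t) - e^(-t))/(4*t)
M^(4)(t) = (81*t^4*e^(4*t) - t^4 - 108*t^3*e^(4*t) - 4*t^3 + 108*t^2*e^(4*t) - 12*t^2 - 72*t*e^(4*t) - 24*t + 24*e^(4*t) - 24)*e^(-t)/(4*t^5)

E[X^4] = M^(4)(0) = 61/5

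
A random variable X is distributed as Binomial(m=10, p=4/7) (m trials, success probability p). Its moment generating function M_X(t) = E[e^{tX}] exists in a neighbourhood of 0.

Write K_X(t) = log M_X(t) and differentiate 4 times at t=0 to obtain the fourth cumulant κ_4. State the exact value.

M_X(t) = (4*e^(t)/7 + 3/7)^10
K_X(t) = log M_X(t) = 10*log(4*e^(t)/7 + 3/7)
dK/dt = 40*e^(t)/(4*e^(t) + 3)
d^2K/dt^2 = 120*e^(t)/(16*e^(2*t) + 24*e^(t) + 9)
d^3K/dt^3 = (-480*e^(2*t) + 360*e^(t))/(64*e^(3*t) + 144*e^(2*t) + 108*e^(t) + 27)
d^4K/dt^4 = (1920*e^(3*t) - 5760*e^(2*t) + 1080*e^(t))/(256*e^(4*t) + 768*e^(3*t) + 864*e^(2*t) + 432*e^(t) + 81)

κ_4 = d^4K/dt^4 |_{t=0} = -2760/2401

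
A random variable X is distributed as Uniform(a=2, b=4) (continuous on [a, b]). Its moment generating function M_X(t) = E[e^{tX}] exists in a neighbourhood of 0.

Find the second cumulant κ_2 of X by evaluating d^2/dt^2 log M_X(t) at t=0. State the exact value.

κ_2 = D^2[K](0) = 1/3

M_X(t) = (e^(4*t) - e^(2*t))/(2*t)
K_X(t) = log M_X(t) = -log(t) + log(e^(4*t) - e^(2*t)) - log(2)
D^2[K](t) = (-4*t^2*e^(2*t) + e^(4*t) - 2*e^(2*t) + 1)/(t^2*e^(4*t) - 2*t^2*e^(2*t) + t^2)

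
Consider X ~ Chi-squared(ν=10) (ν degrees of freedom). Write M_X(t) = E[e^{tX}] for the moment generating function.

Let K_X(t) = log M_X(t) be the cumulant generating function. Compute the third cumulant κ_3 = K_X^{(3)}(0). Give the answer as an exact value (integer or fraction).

κ_3 = K′′′(0) = 80

M_X(t) = (1 - 2*t)^(-5)
K_X(t) = log M_X(t) = -5*log(1 - 2*t)
K′(t) = -10/(2*t - 1)
K′′(t) = 20/(4*t^2 - 4*t + 1)
K′′′(t) = -80/(8*t^3 - 12*t^2 + 6*t - 1)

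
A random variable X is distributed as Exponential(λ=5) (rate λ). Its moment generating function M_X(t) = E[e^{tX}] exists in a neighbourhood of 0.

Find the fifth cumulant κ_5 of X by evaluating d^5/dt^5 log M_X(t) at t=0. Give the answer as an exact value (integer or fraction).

κ_5 = d^5K/dt^5 |_{t=0} = 24/3125

M_X(t) = 5/(5 - t)
K_X(t) = log M_X(t) = -log(5 - t) + log(5)
dK/dt = -1/(t - 5)
d^2K/dt^2 = 1/(t^2 - 10*t + 25)
d^3K/dt^3 = -2/(t^3 - 15*t^2 + 75*t - 125)
d^4K/dt^4 = 6/(t^4 - 20*t^3 + 150*t^2 - 500*t + 625)
d^5K/dt^5 = -24/(t^5 - 25*t^4 + 250*t^3 - 1250*t^2 + 3125*t - 3125)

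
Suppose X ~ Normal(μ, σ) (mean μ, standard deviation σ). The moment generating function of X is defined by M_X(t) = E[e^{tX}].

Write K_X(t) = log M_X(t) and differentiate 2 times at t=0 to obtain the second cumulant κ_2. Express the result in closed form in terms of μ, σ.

M_X(t) = e^(μ*t + σ^2*t^2/2)
K_X(t) = log M_X(t) = μ*t + σ^2*t^2/2
K′(t) = μ + σ^2*t
K′′(t) = σ^2

κ_2 = K′′(0) = σ^2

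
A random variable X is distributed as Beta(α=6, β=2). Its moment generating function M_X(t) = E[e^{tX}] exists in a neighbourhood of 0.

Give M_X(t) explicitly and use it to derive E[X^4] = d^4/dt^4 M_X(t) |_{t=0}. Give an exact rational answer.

M_X(t) = ₁F₁(6; 8; t)
dM/dt = 3*₁F₁(7; 9; t)/4
d^2M/dt^2 = 7*₁F₁(8; 10; t)/12
d^3M/dt^3 = 7*₁F₁(9; 11; t)/15
d^4M/dt^4 = 21*₁F₁(10; 12; t)/55

E[X^4] = d^4M/dt^4 |_{t=0} = 21/55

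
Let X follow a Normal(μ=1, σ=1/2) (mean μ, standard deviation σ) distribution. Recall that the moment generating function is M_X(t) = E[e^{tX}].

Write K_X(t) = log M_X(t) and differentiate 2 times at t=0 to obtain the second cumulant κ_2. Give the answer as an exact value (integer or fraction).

κ_2 = K′′(0) = 1/4

M_X(t) = e^(t^2/8 + t)
K_X(t) = log M_X(t) = t^2/8 + t
K′(t) = t/4 + 1
K′′(t) = 1/4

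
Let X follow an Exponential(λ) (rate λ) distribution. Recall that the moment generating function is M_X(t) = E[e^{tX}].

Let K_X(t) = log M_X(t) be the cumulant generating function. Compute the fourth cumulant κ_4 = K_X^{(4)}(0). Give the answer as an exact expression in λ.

M_X(t) = λ/(λ - t)
K_X(t) = log M_X(t) = log(λ) - log(λ - t)
K′(t) = -1/(-λ + t)
K′′(t) = 1/(λ^2 - 2*λ*t + t^2)
K′′′(t) = -2/(-λ^3 + 3*λ^2*t - 3*λ*t^2 + t^3)
K′′′′(t) = 6/(λ^4 - 4*λ^3*t + 6*λ^2*t^2 - 4*λ*t^3 + t^4)

κ_4 = K′′′′(0) = 6/λ^4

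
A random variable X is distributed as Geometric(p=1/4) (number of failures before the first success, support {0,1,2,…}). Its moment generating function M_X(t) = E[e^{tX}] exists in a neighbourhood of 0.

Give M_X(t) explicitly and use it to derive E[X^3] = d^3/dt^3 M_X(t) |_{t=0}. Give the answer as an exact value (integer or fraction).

E[X^3] = D^3[M](0) = 219

M_X(t) = 1/(4*(1 - 3*e^(t)/4))
D^3[M](t) = (27*e^(3*t) + 144*e^(2*t) + 48*e^(t))/(81*e^(4*t) - 432*e^(3*t) + 864*e^(2*t) - 768*e^(t) + 256)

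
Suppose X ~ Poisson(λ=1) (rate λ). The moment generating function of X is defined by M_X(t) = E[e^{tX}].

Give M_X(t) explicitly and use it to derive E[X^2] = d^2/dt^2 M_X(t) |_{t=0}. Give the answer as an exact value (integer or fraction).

M_X(t) = e^(e^(t) - 1)
dM/dt = e^(-1)*e^(t)*e^(e^(t))
d^2M/dt^2 = (e^(2*t)*e^(e^(t)) + e^(t)*e^(e^(t)))*e^(-1)

E[X^2] = d^2M/dt^2 |_{t=0} = 2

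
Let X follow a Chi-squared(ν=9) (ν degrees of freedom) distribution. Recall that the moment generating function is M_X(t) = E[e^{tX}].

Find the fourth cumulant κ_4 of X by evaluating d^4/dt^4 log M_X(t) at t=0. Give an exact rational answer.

κ_4 = d^4K/dt^4 |_{t=0} = 432

M_X(t) = (1 - 2*t)^(-9/2)
K_X(t) = log M_X(t) = -9*log(1 - 2*t)/2
dK/dt = -9/(2*t - 1)
d^2K/dt^2 = 18/(4*t^2 - 4*t + 1)
d^3K/dt^3 = -72/(8*t^3 - 12*t^2 + 6*t - 1)
d^4K/dt^4 = 432/(16*t^4 - 32*t^3 + 24*t^2 - 8*t + 1)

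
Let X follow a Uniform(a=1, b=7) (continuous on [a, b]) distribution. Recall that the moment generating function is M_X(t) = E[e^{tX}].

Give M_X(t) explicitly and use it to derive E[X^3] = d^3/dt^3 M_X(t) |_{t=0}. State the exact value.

M_X(t) = (e^(7*t) - e^(t))/(6*t)
M′(t) = (7*t*e^(7*t) - t*e^(t) - e^(7*t) + e^(t))/(6*t^2)
M′′(t) = (49*t^2*e^(7*t) - t^2*e^(t) - 14*t*e^(7*t) + 2*t*e^(t) + 2*e^(7*t) - 2*e^(t))/(6*t^3)
M′′′(t) = (343*t^3*e^(7*t) - t^3*e^(t) - 147*t^2*e^(7*t) + 3*t^2*e^(t) + 42*t*e^(7*t) - 6*t*e^(t) - 6*e^(7*t) + 6*e^(t))/(6*t^4)

E[X^3] = M′′′(0) = 100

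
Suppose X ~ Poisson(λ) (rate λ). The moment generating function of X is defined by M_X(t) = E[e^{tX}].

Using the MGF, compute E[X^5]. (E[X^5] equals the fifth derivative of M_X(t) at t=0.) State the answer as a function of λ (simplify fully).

E[X^5] = M′′′′′(0) = λ*(λ^4 + 10*λ^3 + 25*λ^2 + 15*λ + 1)

M_X(t) = e^(λ*(e^(t) - 1))
M′(t) = λ*e^(-λ)*e^(t)*e^(λ*e^(t))
M′′(t) = (λ^2*e^(2*t)*e^(λ*e^(t)) + λ*e^(t)*e^(λ*e^(t)))*e^(-λ)
M′′′(t) = (λ^3*e^(3*t)*e^(λ*e^(t)) + 3*λ^2*e^(2*t)*e^(λ*e^(t)) + λ*e^(t)*e^(λ*e^(t)))*e^(-λ)
M′′′′(t) = (λ^4*e^(4*t)*e^(λ*e^(t)) + 6*λ^3*e^(3*t)*e^(λ*e^(t)) + 7*λ^2*e^(2*t)*e^(λ*e^(t)) + λ*e^(t)*e^(λ*e^(t)))*e^(-λ)
M′′′′′(t) = (λ^5*e^(5*t)*e^(λ*e^(t)) + 10*λ^4*e^(4*t)*e^(λ*e^(t)) + 25*λ^3*e^(3*t)*e^(λ*e^(t)) + 15*λ^2*e^(2*t)*e^(λ*e^(t)) + λ*e^(t)*e^(λ*e^(t)))*e^(-λ)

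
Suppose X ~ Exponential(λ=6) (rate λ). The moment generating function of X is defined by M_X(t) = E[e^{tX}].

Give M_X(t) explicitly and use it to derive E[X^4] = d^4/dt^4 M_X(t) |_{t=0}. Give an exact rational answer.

E[X^4] = D^4[M](0) = 1/54

M_X(t) = 6/(6 - t)
D^4[M](t) = -144/(t^5 - 30*t^4 + 360*t^3 - 2160*t^2 + 6480*t - 7776)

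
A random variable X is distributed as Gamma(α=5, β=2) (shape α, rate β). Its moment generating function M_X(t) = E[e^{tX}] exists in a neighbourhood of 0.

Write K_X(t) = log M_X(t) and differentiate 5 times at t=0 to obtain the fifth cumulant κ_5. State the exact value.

κ_5 = D^5[K](0) = 15/4

M_X(t) = 32/(2 - t)^5
K_X(t) = log M_X(t) = -5*log(2 - t) + 5*log(2)
D^5[K](t) = -120/(t^5 - 10*t^4 + 40*t^3 - 80*t^2 + 80*t - 32)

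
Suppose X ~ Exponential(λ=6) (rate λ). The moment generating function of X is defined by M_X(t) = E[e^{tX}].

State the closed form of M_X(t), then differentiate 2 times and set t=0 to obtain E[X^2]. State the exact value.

E[X^2] = d^2M/dt^2 |_{t=0} = 1/18

M_X(t) = 6/(6 - t)
dM/dt = 6/(t^2 - 12*t + 36)
d^2M/dt^2 = -12/(t^3 - 18*t^2 + 108*t - 216)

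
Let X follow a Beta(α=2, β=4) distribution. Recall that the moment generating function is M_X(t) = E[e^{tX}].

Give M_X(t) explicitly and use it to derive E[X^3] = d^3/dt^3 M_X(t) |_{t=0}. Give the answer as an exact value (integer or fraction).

E[X^3] = d^3M/dt^3 |_{t=0} = 1/14

M_X(t) = ₁F₁(2; 6; t)
dM/dt = ₁F₁(3; 7; t)/3
d^2M/dt^2 = ₁F₁(4; 8; t)/7
d^3M/dt^3 = ₁F₁(5; 9; t)/14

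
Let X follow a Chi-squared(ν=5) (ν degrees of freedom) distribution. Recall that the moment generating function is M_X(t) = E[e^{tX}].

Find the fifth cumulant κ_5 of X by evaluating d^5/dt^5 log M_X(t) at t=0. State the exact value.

κ_5 = K′′′′′(0) = 1920

M_X(t) = (1 - 2*t)^(-5/2)
K_X(t) = log M_X(t) = -5*log(1 - 2*t)/2
K′(t) = -5/(2*t - 1)
K′′(t) = 10/(4*t^2 - 4*t + 1)
K′′′(t) = -40/(8*t^3 - 12*t^2 + 6*t - 1)
K′′′′(t) = 240/(16*t^4 - 32*t^3 + 24*t^2 - 8*t + 1)
K′′′′′(t) = -1920/(32*t^5 - 80*t^4 + 80*t^3 - 40*t^2 + 10*t - 1)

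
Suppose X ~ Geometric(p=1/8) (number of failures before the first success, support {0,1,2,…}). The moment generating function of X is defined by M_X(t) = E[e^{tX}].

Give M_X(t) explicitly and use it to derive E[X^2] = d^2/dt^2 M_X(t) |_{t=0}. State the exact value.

E[X^2] = d^2M/dt^2 |_{t=0} = 105

M_X(t) = 1/(8*(1 - 7*e^(t)/8))
dM/dt = 7*e^(t)/(49*e^(2*t) - 112*e^(t) + 64)
d^2M/dt^2 = (-49*e^(2*t) - 56*e^(t))/(343*e^(3*t) - 1176*e^(2*t) + 1344*e^(t) - 512)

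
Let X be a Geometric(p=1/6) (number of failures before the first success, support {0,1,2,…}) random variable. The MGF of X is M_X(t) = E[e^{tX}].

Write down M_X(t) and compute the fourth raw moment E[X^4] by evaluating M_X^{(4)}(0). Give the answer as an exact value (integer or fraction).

E[X^4] = D^4[M](0) = 19855

M_X(t) = 1/(6*(1 - 5*e^(t)/6))
D^4[M](t) = (-625*e^(4*t) - 8250*e^(3*t) - 9900*e^(2*t) - 1080*e^(t))/(3125*e^(5*t) - 18750*e^(4*t) + 45000*e^(3*t) - 54000*e^(2*t) + 32400*e^(t) - 7776)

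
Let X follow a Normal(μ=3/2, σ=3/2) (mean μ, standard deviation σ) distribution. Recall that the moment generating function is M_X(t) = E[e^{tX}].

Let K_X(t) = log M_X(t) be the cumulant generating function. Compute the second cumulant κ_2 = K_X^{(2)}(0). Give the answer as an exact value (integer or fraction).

κ_2 = D^2[K](0) = 9/4

M_X(t) = e^(9*t^2/8 + 3*t/2)
K_X(t) = log M_X(t) = 9*t^2/8 + 3*t/2
D^2[K](t) = 9/4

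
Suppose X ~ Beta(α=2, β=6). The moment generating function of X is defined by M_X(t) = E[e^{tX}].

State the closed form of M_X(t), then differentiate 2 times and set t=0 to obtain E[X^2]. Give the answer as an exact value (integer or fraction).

E[X^2] = D^2[M](0) = 1/12

M_X(t) = ₁F₁(2; 8; t)
D^2[M](t) = ₁F₁(4; 10; t)/12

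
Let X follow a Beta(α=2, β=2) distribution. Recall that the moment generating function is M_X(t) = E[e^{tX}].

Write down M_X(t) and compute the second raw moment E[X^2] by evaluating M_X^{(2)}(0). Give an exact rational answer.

M_X(t) = ₁F₁(2; 4; t)
M^(2)(t) = 3*₁F₁(4; 6; t)/10

E[X^2] = M^(2)(0) = 3/10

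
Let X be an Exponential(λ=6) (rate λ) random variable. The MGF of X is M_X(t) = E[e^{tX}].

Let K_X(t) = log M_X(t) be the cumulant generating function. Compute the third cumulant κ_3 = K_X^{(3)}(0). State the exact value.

M_X(t) = 6/(6 - t)
K_X(t) = log M_X(t) = -log(6 - t) + log(6)
dK/dt = -1/(t - 6)
d^2K/dt^2 = 1/(t^2 - 12*t + 36)
d^3K/dt^3 = -2/(t^3 - 18*t^2 + 108*t - 216)

κ_3 = d^3K/dt^3 |_{t=0} = 1/108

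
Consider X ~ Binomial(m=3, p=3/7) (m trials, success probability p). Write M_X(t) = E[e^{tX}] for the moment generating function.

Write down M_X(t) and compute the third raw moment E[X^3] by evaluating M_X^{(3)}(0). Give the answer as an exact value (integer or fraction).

M_X(t) = (3*e^(t)/7 + 4/7)^3
D^3[M](t) = 729*e^(3*t)/343 + 864*e^(2*t)/343 + 144*e^(t)/343

E[X^3] = D^3[M](0) = 1737/343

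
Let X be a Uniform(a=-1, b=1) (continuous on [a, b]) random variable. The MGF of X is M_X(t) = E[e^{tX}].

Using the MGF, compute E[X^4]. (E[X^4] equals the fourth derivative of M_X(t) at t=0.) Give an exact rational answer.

E[X^4] = D^4[M](0) = 1/5

M_X(t) = (e^(t) - e^(-t))/(2*t)
D^4[M](t) = (t^4*e^(2*t) - t^4 - 4*t^3*e^(2*t) - 4*t^3 + 12*t^2*e^(2*t) - 12*t^2 - 24*t*e^(2*t) - 24*t + 24*e^(2*t) - 24)*e^(-t)/(2*t^5)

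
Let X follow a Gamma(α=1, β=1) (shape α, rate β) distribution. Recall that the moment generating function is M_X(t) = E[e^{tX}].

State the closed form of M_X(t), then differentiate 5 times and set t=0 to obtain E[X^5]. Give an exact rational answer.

E[X^5] = D^5[M](0) = 120

M_X(t) = 1/(1 - t)
D^5[M](t) = 120/(t^6 - 6*t^5 + 15*t^4 - 20*t^3 + 15*t^2 - 6*t + 1)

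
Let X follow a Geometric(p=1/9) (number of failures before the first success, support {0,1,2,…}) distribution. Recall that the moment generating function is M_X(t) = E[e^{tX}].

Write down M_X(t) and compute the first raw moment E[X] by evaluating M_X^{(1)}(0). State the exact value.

E[X] = M′(0) = 8

M_X(t) = 1/(9*(1 - 8*e^(t)/9))
M′(t) = 8*e^(t)/(64*e^(2*t) - 144*e^(t) + 81)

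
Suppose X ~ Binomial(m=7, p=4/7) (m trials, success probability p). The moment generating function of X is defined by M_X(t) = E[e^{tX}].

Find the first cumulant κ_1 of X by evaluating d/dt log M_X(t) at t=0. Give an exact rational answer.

κ_1 = K′(0) = 4

M_X(t) = (4*e^(t)/7 + 3/7)^7
K_X(t) = log M_X(t) = 7*log(4*e^(t)/7 + 3/7)
K′(t) = 28*e^(t)/(4*e^(t) + 3)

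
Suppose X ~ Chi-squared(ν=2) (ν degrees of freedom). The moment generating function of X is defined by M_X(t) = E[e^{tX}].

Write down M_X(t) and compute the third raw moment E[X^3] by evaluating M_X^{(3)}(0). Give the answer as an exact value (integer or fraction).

E[X^3] = M^(3)(0) = 48

M_X(t) = 1/(1 - 2*t)
M^(3)(t) = 48/(16*t^4 - 32*t^3 + 24*t^2 - 8*t + 1)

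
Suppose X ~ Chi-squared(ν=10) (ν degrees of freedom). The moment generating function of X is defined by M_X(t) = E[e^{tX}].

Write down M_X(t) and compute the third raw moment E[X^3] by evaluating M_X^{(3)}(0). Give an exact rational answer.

M_X(t) = (1 - 2*t)^(-5)
M^(3)(t) = 1680/(256*t^8 - 1024*t^7 + 1792*t^6 - 1792*t^5 + 1120*t^4 - 448*t^3 + 112*t^2 - 16*t + 1)

E[X^3] = M^(3)(0) = 1680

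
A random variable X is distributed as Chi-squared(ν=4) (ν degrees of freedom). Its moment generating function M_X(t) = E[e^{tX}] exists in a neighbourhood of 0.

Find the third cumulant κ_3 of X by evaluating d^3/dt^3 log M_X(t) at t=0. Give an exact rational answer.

M_X(t) = (1 - 2*t)^(-2)
K_X(t) = log M_X(t) = -2*log(1 - 2*t)
dK/dt = -4/(2*t - 1)
d^2K/dt^2 = 8/(4*t^2 - 4*t + 1)
d^3K/dt^3 = -32/(8*t^3 - 12*t^2 + 6*t - 1)

κ_3 = d^3K/dt^3 |_{t=0} = 32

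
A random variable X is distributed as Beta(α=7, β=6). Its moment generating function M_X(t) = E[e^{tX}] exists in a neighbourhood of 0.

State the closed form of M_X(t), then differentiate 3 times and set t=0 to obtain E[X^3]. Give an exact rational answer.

M_X(t) = ₁F₁(7; 13; t)
M′(t) = 7*₁F₁(8; 14; t)/13
M′′(t) = 4*₁F₁(9; 15; t)/13
M′′′(t) = 12*₁F₁(10; 16; t)/65

E[X^3] = M′′′(0) = 12/65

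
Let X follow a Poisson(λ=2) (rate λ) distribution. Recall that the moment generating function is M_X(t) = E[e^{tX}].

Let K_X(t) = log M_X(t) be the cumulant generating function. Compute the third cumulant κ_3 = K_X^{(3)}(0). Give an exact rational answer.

κ_3 = d^3K/dt^3 |_{t=0} = 2

M_X(t) = e^(2*e^(t) - 2)
K_X(t) = log M_X(t) = 2*e^(t) - 2
dK/dt = 2*e^(t)
d^2K/dt^2 = 2*e^(t)
d^3K/dt^3 = 2*e^(t)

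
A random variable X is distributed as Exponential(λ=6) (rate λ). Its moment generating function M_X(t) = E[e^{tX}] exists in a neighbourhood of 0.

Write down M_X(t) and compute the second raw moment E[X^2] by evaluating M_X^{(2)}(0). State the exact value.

E[X^2] = d^2M/dt^2 |_{t=0} = 1/18

M_X(t) = 6/(6 - t)
dM/dt = 6/(t^2 - 12*t + 36)
d^2M/dt^2 = -12/(t^3 - 18*t^2 + 108*t - 216)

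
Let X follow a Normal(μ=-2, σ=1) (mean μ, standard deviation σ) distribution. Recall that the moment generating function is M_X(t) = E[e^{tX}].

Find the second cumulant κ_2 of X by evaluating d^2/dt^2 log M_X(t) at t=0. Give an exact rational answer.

M_X(t) = e^(t^2/2 - 2*t)
K_X(t) = log M_X(t) = t^2/2 - 2*t
D^2[K](t) = 1

κ_2 = D^2[K](0) = 1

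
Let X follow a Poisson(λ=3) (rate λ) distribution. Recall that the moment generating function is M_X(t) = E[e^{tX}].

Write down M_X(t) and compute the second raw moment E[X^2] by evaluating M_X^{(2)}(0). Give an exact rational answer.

M_X(t) = e^(3*e^(t) - 3)
M′(t) = 3*e^(-3)*e^(t)*e^(3*e^(t))
M′′(t) = (9*e^(2*t)*e^(3*e^(t)) + 3*e^(t)*e^(3*e^(t)))*e^(-3)

E[X^2] = M′′(0) = 12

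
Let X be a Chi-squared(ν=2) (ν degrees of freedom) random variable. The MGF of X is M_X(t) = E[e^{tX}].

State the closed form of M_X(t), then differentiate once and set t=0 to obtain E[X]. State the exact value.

E[X] = M′(0) = 2

M_X(t) = 1/(1 - 2*t)
M′(t) = 2/(4*t^2 - 4*t + 1)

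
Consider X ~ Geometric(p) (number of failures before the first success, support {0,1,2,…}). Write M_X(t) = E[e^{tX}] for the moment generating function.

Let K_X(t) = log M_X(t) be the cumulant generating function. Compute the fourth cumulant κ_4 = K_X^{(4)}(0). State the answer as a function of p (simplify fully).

M_X(t) = p/(-(1 - p)*e^(t) + 1)
K_X(t) = log M_X(t) = log(p) - log(-(1 - p)*e^(t) + 1)
dK/dt = (-p*e^(t) + e^(t))/(p*e^(t) - e^(t) + 1)
d^2K/dt^2 = (-p*e^(t) + e^(t))/(p^2*e^(2*t) - 2*p*e^(2*t) + 2*p*e^(t) + e^(2*t) - 2*e^(t) + 1)

κ_4 = d^4K/dt^4 |_{t=0} = (-p^3 + 7*p^2 - 12*p + 6)/p^4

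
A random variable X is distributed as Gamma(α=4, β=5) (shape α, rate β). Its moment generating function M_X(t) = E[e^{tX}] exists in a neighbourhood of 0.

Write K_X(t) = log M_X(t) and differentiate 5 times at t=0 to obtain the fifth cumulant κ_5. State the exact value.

κ_5 = K′′′′′(0) = 96/3125

M_X(t) = 625/(5 - t)^4
K_X(t) = log M_X(t) = -4*log(5 - t) + 4*log(5)
K′(t) = -4/(t - 5)
K′′(t) = 4/(t^2 - 10*t + 25)
K′′′(t) = -8/(t^3 - 15*t^2 + 75*t - 125)
K′′′′(t) = 24/(t^4 - 20*t^3 + 150*t^2 - 500*t + 625)
K′′′′′(t) = -96/(t^5 - 25*t^4 + 250*t^3 - 1250*t^2 + 3125*t - 3125)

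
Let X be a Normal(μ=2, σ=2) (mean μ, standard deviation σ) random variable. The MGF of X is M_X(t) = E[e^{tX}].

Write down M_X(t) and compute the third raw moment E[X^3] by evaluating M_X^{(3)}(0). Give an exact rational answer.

E[X^3] = D^3[M](0) = 32

M_X(t) = e^(2*t^2 + 2*t)
D^3[M](t) = 64*t^3*e^(2*t)*e^(2*t^2) + 96*t^2*e^(2*t)*e^(2*t^2) + 96*t*e^(2*t)*e^(2*t^2) + 32*e^(2*t)*e^(2*t^2)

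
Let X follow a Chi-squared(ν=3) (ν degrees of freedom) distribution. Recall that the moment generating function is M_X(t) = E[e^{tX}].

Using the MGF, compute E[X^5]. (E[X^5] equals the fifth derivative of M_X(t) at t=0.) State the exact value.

E[X^5] = D^5[M](0) = 10395

M_X(t) = (1 - 2*t)^(-3/2)
D^5[M](t) = 10395/(64*t^6*√(1 - 2*t) - 192*t^5*√(1 - 2*t) + 240*t^4*√(1 - 2*t) - 160*t^3*√(1 - 2*t) + 60*t^2*√(1 - 2*t) - 12*t*√(1 - 2*t) + √(1 - 2*t))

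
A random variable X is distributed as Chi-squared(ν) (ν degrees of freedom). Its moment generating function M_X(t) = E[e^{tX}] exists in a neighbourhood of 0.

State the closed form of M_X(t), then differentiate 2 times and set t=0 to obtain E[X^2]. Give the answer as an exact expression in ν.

E[X^2] = M′′(0) = ν*(ν + 2)

M_X(t) = (1 - 2*t)^(-ν/2)
M′(t) = -ν/(2*t*(1 - 2*t)^(ν/2) - (1 - 2*t)^(ν/2))
M′′(t) = (ν^2 + 2*ν)/(4*t^2*(1 - 2*t)^(ν/2) - 4*t*(1 - 2*t)^(ν/2) + (1 - 2*t)^(ν/2))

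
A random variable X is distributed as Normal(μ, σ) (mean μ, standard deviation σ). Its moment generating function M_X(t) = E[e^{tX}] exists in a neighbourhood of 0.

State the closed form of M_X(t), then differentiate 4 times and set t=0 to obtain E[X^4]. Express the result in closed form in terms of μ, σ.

E[X^4] = M^(4)(0) = μ^4 + 6*μ^2*σ^2 + 3*σ^4

M_X(t) = e^(μ*t + σ^2*t^2/2)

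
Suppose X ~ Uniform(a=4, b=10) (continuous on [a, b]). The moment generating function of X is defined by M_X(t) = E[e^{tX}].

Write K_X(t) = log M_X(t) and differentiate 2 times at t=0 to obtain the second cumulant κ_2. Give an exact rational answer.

κ_2 = K′′(0) = 3

M_X(t) = (e^(10*t) - e^(4*t))/(6*t)
K_X(t) = log M_X(t) = -log(t) + log(e^(10*t) - e^(4*t)) - log(6)
K′(t) = (10*t*e^(6*t) - 4*t - e^(6*t) + 1)/(t*e^(6*t) - t)
K′′(t) = (-36*t^2*e^(6*t) + e^(12*t) - 2*e^(6*t) + 1)/(t^2*e^(12*t) - 2*t^2*e^(6*t) + t^2)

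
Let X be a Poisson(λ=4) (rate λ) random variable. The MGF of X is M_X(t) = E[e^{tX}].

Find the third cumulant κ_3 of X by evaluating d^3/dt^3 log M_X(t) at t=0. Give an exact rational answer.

M_X(t) = e^(4*e^(t) - 4)
K_X(t) = log M_X(t) = 4*e^(t) - 4
K′(t) = 4*e^(t)
K′′(t) = 4*e^(t)
K′′′(t) = 4*e^(t)

κ_3 = K′′′(0) = 4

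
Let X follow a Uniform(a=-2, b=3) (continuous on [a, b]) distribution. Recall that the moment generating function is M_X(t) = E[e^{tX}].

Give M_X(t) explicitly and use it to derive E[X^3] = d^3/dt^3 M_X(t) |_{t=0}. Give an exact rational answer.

E[X^3] = D^3[M](0) = 13/4

M_X(t) = (e^(3*t) - e^(-2*t))/(5*t)
D^3[M](t) = (27*t^3*e^(5*t) + 8*t^3 - 27*t^2*e^(5*t) + 12*t^2 + 18*t*e^(5*t) + 12*t - 6*e^(5*t) + 6)*e^(-2*t)/(5*t^4)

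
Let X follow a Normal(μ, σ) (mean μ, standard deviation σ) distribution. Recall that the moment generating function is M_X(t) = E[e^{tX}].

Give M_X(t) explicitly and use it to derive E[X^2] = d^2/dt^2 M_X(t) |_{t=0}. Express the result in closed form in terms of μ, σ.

M_X(t) = e^(μ*t + σ^2*t^2/2)
M′(t) = μ*e^(μ*t)*e^(σ^2*t^2/2) + σ^2*t*e^(μ*t)*e^(σ^2*t^2/2)
M′′(t) = μ^2*e^(μ*t)*e^(σ^2*t^2/2) + 2*μ*σ^2*t*e^(μ*t)*e^(σ^2*t^2/2) + σ^4*t^2*e^(μ*t)*e^(σ^2*t^2/2) + σ^2*e^(μ*t)*e^(σ^2*t^2/2)

E[X^2] = M′′(0) = μ^2 + σ^2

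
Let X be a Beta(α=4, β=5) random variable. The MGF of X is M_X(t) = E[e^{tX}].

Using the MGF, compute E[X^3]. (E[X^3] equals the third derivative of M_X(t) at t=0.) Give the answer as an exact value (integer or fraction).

M_X(t) = ₁F₁(4; 9; t)
D^3[M](t) = 4*₁F₁(7; 12; t)/33

E[X^3] = D^3[M](0) = 4/33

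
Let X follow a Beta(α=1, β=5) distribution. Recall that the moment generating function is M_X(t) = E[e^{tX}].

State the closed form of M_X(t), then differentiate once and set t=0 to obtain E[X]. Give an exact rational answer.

E[X] = M^(1)(0) = 1/6

M_X(t) = ₁F₁(1; 6; t)
M^(1)(t) = ₁F₁(2; 7; t)/6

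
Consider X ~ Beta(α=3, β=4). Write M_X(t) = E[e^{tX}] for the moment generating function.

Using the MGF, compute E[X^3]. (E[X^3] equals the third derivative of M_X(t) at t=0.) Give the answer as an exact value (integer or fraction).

E[X^3] = M^(3)(0) = 5/42

M_X(t) = ₁F₁(3; 7; t)
M^(3)(t) = 5*₁F₁(6; 10; t)/42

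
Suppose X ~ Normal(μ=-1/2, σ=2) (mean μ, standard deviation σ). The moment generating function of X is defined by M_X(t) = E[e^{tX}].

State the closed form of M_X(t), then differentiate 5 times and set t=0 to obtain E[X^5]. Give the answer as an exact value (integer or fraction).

E[X^5] = d^5M/dt^5 |_{t=0} = -4001/32

M_X(t) = e^(2*t^2 - t/2)
dM/dt = 4*t*e^(-t/2)*e^(2*t^2) - e^(-t/2)*e^(2*t^2)/2
d^2M/dt^2 = (64*t^2*e^(2*t^2) - 16*t*e^(2*t^2) + 17*e^(2*t^2))*e^(-t/2)/4
d^3M/dt^3 = (512*t^3*e^(2*t^2) - 192*t^2*e^(2*t^2) + 408*t*e^(2*t^2) - 49*e^(2*t^2))*e^(-t/2)/8
d^4M/dt^4 = (4096*t^4*e^(2*t^2) - 2048*t^3*e^(2*t^2) + 6528*t^2*e^(2*t^2) - 1568*t*e^(2*t^2) + 865*e^(2*t^2))*e^(-t/2)/16
d^5M/dt^5 = (32768*t^5*e^(2*t^2) - 20480*t^4*e^(2*t^2) + 87040*t^3*e^(2*t^2) - 31360*t^2*e^(2*t^2) + 34600*t*e^(2*t^2) - 4001*e^(2*t^2))*e^(-t/2)/32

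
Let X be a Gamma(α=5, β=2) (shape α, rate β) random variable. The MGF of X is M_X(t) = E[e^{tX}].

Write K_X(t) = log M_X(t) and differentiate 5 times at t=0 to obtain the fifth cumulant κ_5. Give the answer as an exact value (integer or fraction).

κ_5 = K′′′′′(0) = 15/4

M_X(t) = 32/(2 - t)^5
K_X(t) = log M_X(t) = -5*log(2 - t) + 5*log(2)
K′(t) = -5/(t - 2)
K′′(t) = 5/(t^2 - 4*t + 4)
K′′′(t) = -10/(t^3 - 6*t^2 + 12*t - 8)
K′′′′(t) = 30/(t^4 - 8*t^3 + 24*t^2 - 32*t + 16)
K′′′′′(t) = -120/(t^5 - 10*t^4 + 40*t^3 - 80*t^2 + 80*t - 32)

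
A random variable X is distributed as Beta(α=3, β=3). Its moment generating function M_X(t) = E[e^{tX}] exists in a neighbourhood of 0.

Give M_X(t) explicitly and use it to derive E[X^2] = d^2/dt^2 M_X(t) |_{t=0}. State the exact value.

E[X^2] = M′′(0) = 2/7

M_X(t) = ₁F₁(3; 6; t)
M′(t) = ₁F₁(4; 7; t)/2
M′′(t) = 2*₁F₁(5; 8; t)/7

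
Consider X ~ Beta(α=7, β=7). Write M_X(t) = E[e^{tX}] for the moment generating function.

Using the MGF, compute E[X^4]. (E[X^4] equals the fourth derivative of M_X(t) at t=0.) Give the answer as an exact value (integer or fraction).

M_X(t) = ₁F₁(7; 14; t)
dM/dt = ₁F₁(8; 15; t)/2
d^2M/dt^2 = 4*₁F₁(9; 16; t)/15
d^3M/dt^3 = 3*₁F₁(10; 17; t)/20
d^4M/dt^4 = 3*₁F₁(11; 18; t)/34

E[X^4] = d^4M/dt^4 |_{t=0} = 3/34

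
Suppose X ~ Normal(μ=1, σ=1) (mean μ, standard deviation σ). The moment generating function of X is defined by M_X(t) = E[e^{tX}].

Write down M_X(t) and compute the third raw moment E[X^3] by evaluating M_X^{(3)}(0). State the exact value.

M_X(t) = e^(t^2/2 + t)
D^3[M](t) = t^3*e^(t)*e^(t^2/2) + 3*t^2*e^(t)*e^(t^2/2) + 6*t*e^(t)*e^(t^2/2) + 4*e^(t)*e^(t^2/2)

E[X^3] = D^3[M](0) = 4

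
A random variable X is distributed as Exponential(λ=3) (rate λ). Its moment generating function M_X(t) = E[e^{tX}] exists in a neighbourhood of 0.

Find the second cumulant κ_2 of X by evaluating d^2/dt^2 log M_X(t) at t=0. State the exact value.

M_X(t) = 3/(3 - t)
K_X(t) = log M_X(t) = -log(3 - t) + log(3)
D^2[K](t) = 1/(t^2 - 6*t + 9)

κ_2 = D^2[K](0) = 1/9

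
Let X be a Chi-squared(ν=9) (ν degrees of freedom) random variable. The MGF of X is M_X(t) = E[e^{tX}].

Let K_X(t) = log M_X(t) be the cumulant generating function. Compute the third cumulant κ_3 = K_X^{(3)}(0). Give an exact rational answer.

κ_3 = K^(3)(0) = 72

M_X(t) = (1 - 2*t)^(-9/2)
K_X(t) = log M_X(t) = -9*log(1 - 2*t)/2
K^(3)(t) = -72/(8*t^3 - 12*t^2 + 6*t - 1)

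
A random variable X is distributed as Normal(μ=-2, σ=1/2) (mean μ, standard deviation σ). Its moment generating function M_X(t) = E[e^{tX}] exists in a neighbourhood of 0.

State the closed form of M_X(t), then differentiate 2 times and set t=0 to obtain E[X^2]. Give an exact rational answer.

M_X(t) = e^(t^2/8 - 2*t)
D^2[M](t) = (t^2*e^(t^2/8) - 16*t*e^(t^2/8) + 68*e^(t^2/8))*e^(-2*t)/16

E[X^2] = D^2[M](0) = 17/4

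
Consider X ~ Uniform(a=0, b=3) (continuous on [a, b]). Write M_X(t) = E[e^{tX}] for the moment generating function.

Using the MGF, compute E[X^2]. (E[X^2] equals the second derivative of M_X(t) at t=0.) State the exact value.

E[X^2] = D^2[M](0) = 3

M_X(t) = (e^(3*t) - 1)/(3*t)
D^2[M](t) = (9*t^2*e^(3*t) - 6*t*e^(3*t) + 2*e^(3*t) - 2)/(3*t^3)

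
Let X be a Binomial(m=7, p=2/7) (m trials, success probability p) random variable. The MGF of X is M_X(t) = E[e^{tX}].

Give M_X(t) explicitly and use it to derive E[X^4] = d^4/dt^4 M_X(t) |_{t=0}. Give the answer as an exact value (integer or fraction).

E[X^4] = M′′′′(0) = 20918/343

M_X(t) = (2*e^(t)/7 + 5/7)^7
M′(t) = 128*e^(7*t)/117649 + 1920*e^(6*t)/117649 + 12000*e^(5*t)/117649 + 40000*e^(4*t)/117649 + 75000*e^(3*t)/117649 + 75000*e^(2*t)/117649 + 31250*e^(t)/117649
M′′(t) = 128*e^(7*t)/16807 + 11520*e^(6*t)/117649 + 60000*e^(5*t)/117649 + 160000*e^(4*t)/117649 + 225000*e^(3*t)/117649 + 150000*e^(2*t)/117649 + 31250*e^(t)/117649
M′′′(t) = 128*e^(7*t)/2401 + 69120*e^(6*t)/117649 + 300000*e^(5*t)/117649 + 640000*e^(4*t)/117649 + 675000*e^(3*t)/117649 + 300000*e^(2*t)/117649 + 31250*e^(t)/117649
M′′′′(t) = 128*e^(7*t)/343 + 414720*e^(6*t)/117649 + 1500000*e^(5*t)/117649 + 2560000*e^(4*t)/117649 + 2025000*e^(3*t)/117649 + 600000*e^(2*t)/117649 + 31250*e^(t)/117649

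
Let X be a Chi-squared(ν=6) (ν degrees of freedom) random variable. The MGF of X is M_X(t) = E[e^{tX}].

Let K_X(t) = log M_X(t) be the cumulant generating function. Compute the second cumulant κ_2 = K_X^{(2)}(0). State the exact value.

κ_2 = d^2K/dt^2 |_{t=0} = 12

M_X(t) = (1 - 2*t)^(-3)
K_X(t) = log M_X(t) = -3*log(1 - 2*t)
dK/dt = -6/(2*t - 1)
d^2K/dt^2 = 12/(4*t^2 - 4*t + 1)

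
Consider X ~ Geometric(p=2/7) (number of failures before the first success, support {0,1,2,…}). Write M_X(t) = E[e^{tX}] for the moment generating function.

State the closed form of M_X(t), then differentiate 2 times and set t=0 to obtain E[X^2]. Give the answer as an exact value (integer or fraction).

E[X^2] = d^2M/dt^2 |_{t=0} = 15

M_X(t) = 2/(7*(1 - 5*e^(t)/7))
dM/dt = 10*e^(t)/(25*e^(2*t) - 70*e^(t) + 49)
d^2M/dt^2 = (-50*e^(2*t) - 70*e^(t))/(125*e^(3*t) - 525*e^(2*t) + 735*e^(t) - 343)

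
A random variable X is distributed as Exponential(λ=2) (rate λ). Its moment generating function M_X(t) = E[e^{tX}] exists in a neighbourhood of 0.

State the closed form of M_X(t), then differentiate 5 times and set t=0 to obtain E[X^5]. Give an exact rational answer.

E[X^5] = M′′′′′(0) = 15/4

M_X(t) = 2/(2 - t)
M′(t) = 2/(t^2 - 4*t + 4)
M′′(t) = -4/(t^3 - 6*t^2 + 12*t - 8)
M′′′(t) = 12/(t^4 - 8*t^3 + 24*t^2 - 32*t + 16)
M′′′′(t) = -48/(t^5 - 10*t^4 + 40*t^3 - 80*t^2 + 80*t - 32)
M′′′′′(t) = 240/(t^6 - 12*t^5 + 60*t^4 - 160*t^3 + 240*t^2 - 192*t + 64)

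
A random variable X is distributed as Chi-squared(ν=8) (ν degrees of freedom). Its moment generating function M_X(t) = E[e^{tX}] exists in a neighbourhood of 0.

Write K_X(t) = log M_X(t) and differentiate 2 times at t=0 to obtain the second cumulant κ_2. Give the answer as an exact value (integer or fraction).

M_X(t) = (1 - 2*t)^(-4)
K_X(t) = log M_X(t) = -4*log(1 - 2*t)
D^2[K](t) = 16/(4*t^2 - 4*t + 1)

κ_2 = D^2[K](0) = 16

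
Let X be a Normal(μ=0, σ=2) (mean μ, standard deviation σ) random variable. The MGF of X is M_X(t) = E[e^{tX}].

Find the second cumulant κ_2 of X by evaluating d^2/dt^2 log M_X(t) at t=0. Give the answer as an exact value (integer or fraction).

κ_2 = d^2K/dt^2 |_{t=0} = 4

M_X(t) = e^(2*t^2)
K_X(t) = log M_X(t) = 2*t^2
dK/dt = 4*t
d^2K/dt^2 = 4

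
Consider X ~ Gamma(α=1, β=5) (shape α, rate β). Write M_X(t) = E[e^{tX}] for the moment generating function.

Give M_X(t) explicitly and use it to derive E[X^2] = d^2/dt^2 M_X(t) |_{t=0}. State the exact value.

E[X^2] = D^2[M](0) = 2/25

M_X(t) = 5/(5 - t)
D^2[M](t) = -10/(t^3 - 15*t^2 + 75*t - 125)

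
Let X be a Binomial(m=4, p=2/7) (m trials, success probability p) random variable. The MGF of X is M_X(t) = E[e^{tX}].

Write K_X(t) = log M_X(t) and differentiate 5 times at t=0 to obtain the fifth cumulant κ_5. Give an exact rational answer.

κ_5 = K′′′′′(0) = -8520/16807

M_X(t) = (2*e^(t)/7 + 5/7)^4
K_X(t) = log M_X(t) = 4*log(2*e^(t)/7 + 5/7)
K′(t) = 8*e^(t)/(2*e^(t) + 5)
K′′(t) = 40*e^(t)/(4*e^(2*t) + 20*e^(t) + 25)
K′′′(t) = (-80*e^(2*t) + 200*e^(t))/(8*e^(3*t) + 60*e^(2*t) + 150*e^(t) + 125)
K′′′′(t) = (160*e^(3*t) - 1600*e^(2*t) + 1000*e^(t))/(16*e^(4*t) + 160*e^(3*t) + 600*e^(2*t) + 1000*e^(t) + 625)
K′′′′′(t) = (-320*e^(4*t) + 8800*e^(3*t) - 22000*e^(2*t) + 5000*e^(t))/(32*e^(5*t) + 400*e^(4*t) + 2000*e^(3*t) + 5000*e^(2*t) + 6250*e^(t) + 3125)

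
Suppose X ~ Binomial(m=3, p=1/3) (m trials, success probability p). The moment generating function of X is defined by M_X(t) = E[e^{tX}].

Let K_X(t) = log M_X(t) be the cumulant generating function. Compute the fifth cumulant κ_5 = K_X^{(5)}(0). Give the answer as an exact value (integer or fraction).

M_X(t) = (e^(t)/3 + 2/3)^3
K_X(t) = log M_X(t) = 3*log(e^(t)/3 + 2/3)
dK/dt = 3*e^(t)/(e^(t) + 2)
d^2K/dt^2 = 6*e^(t)/(e^(2*t) + 4*e^(t) + 4)
d^3K/dt^3 = (-6*e^(2*t) + 12*e^(t))/(e^(3*t) + 6*e^(2*t) + 12*e^(t) + 8)
d^4K/dt^4 = (6*e^(3*t) - 48*e^(2*t) + 24*e^(t))/(e^(4*t) + 8*e^(3*t) + 24*e^(2*t) + 32*e^(t) + 16)
d^5K/dt^5 = (-6*e^(4*t) + 132*e^(3*t) - 264*e^(2*t) + 48*e^(t))/(e^(5*t) + 10*e^(4*t) + 40*e^(3*t) + 80*e^(2*t) + 80*e^(t) + 32)

κ_5 = d^5K/dt^5 |_{t=0} = -10/27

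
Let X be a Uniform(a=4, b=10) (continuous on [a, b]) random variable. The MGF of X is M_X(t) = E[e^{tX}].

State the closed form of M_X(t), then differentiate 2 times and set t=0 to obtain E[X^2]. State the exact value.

E[X^2] = M^(2)(0) = 52

M_X(t) = (e^(10*t) - e^(4*t))/(6*t)
M^(2)(t) = (50*t^2*e^(10*t) - 8*t^2*e^(4*t) - 10*t*e^(10*t) + 4*t*e^(4*t) + e^(10*t) - e^(4*t))/(3*t^3)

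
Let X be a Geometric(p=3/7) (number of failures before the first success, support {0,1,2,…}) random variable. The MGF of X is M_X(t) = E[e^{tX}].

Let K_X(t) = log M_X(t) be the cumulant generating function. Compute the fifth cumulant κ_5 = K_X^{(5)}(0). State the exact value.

κ_5 = d^5K/dt^5 |_{t=0} = 35420/81

M_X(t) = 3/(7*(1 - 4*e^(t)/7))
K_X(t) = log M_X(t) = -log(1 - 4*e^(t)/7) - log(7) + log(3)
dK/dt = -4*e^(t)/(4*e^(t) - 7)
d^2K/dt^2 = 28*e^(t)/(16*e^(2*t) - 56*e^(t) + 49)
d^3K/dt^3 = (-112*e^(2*t) - 196*e^(t))/(64*e^(3*t) - 336*e^(2*t) + 588*e^(t) - 343)
d^4K/dt^4 = (448*e^(3*t) + 3136*e^(2*t) + 1372*e^(t))/(256*e^(4*t) - 1792*e^(3*t) + 4704*e^(2*t) - 5488*e^(t) + 2401)
d^5K/dt^5 = (-1792*e^(4*t) - 34496*e^(3*t) - 60368*e^(2*t) - 9604*e^(t))/(1024*e^(5*t) - 8960*e^(4*t) + 31360*e^(3*t) - 54880*e^(2*t) + 48020*e^(t) - 16807)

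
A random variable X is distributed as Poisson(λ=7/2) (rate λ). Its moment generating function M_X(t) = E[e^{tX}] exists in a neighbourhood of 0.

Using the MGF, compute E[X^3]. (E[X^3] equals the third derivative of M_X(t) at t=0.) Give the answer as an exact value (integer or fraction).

M_X(t) = e^(7*e^(t)/2 - 7/2)
M′(t) = 7*e^(-7/2)*e^(t)*e^(7*e^(t)/2)/2
M′′(t) = (49*e^(2*t)*e^(7*e^(t)/2) + 14*e^(t)*e^(7*e^(t)/2))*e^(-7/2)/4
M′′′(t) = (343*e^(3*t)*e^(7*e^(t)/2) + 294*e^(2*t)*e^(7*e^(t)/2) + 28*e^(t)*e^(7*e^(t)/2))*e^(-7/2)/8

E[X^3] = M′′′(0) = 665/8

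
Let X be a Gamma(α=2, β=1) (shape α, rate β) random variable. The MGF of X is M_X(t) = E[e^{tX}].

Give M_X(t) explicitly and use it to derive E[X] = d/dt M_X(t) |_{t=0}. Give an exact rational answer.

E[X] = M^(1)(0) = 2

M_X(t) = (1 - t)^(-2)
M^(1)(t) = -2/(t^3 - 3*t^2 + 3*t - 1)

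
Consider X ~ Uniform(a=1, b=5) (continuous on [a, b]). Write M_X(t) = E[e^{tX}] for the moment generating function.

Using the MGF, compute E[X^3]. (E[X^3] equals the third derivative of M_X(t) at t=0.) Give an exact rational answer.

E[X^3] = M′′′(0) = 39

M_X(t) = (e^(5*t) - e^(t))/(4*t)
M′(t) = (5*t*e^(5*t) - t*e^(t) - e^(5*t) + e^(t))/(4*t^2)
M′′(t) = (25*t^2*e^(5*t) - t^2*e^(t) - 10*t*e^(5*t) + 2*t*e^(t) + 2*e^(5*t) - 2*e^(t))/(4*t^3)
M′′′(t) = (125*t^3*e^(5*t) - t^3*e^(t) - 75*t^2*e^(5*t) + 3*t^2*e^(t) + 30*t*e^(5*t) - 6*t*e^(t) - 6*e^(5*t) + 6*e^(t))/(4*t^4)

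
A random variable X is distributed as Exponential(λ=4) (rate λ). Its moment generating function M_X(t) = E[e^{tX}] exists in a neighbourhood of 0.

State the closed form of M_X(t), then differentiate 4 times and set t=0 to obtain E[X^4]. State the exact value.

M_X(t) = 4/(4 - t)
D^4[M](t) = -96/(t^5 - 20*t^4 + 160*t^3 - 640*t^2 + 1280*t - 1024)

E[X^4] = D^4[M](0) = 3/32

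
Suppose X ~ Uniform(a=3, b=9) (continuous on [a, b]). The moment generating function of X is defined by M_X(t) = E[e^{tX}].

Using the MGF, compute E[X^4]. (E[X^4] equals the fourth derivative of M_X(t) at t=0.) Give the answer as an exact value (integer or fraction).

M_X(t) = (e^(9*t) - e^(3*t))/(6*t)

E[X^4] = D^4[M](0) = 9801/5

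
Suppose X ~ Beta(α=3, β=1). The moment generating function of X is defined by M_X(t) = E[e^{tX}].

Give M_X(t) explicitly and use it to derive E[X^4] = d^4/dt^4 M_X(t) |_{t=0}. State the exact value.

M_X(t) = ₁F₁(3; 4; t)
dM/dt = 3*₁F₁(4; 5; t)/4
d^2M/dt^2 = 3*₁F₁(5; 6; t)/5
d^3M/dt^3 = ₁F₁(6; 7; t)/2
d^4M/dt^4 = 3*₁F₁(7; 8; t)/7

E[X^4] = d^4M/dt^4 |_{t=0} = 3/7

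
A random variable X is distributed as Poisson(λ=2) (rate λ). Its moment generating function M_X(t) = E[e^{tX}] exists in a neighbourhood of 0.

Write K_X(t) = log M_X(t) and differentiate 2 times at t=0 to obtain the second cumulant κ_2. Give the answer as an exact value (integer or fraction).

κ_2 = K^(2)(0) = 2

M_X(t) = e^(2*e^(t) - 2)
K_X(t) = log M_X(t) = 2*e^(t) - 2
K^(2)(t) = 2*e^(t)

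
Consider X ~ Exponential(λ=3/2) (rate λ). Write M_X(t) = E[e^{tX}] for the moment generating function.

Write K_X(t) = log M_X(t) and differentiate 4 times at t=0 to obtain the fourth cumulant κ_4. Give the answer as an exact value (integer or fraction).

κ_4 = D^4[K](0) = 32/27

M_X(t) = 3/(2*(3/2 - t))
K_X(t) = log M_X(t) = -log(3/2 - t) - log(2) + log(3)
D^4[K](t) = 96/(16*t^4 - 96*t^3 + 216*t^2 - 216*t + 81)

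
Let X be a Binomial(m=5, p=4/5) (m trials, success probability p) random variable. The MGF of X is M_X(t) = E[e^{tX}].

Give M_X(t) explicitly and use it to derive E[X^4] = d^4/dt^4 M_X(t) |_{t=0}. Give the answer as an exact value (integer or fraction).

M_X(t) = (4*e^(t)/5 + 1/5)^5
dM/dt = 1024*e^(5*t)/625 + 1024*e^(4*t)/625 + 384*e^(3*t)/625 + 64*e^(2*t)/625 + 4*e^(t)/625
d^2M/dt^2 = 1024*e^(5*t)/125 + 4096*e^(4*t)/625 + 1152*e^(3*t)/625 + 128*e^(2*t)/625 + 4*e^(t)/625
d^3M/dt^3 = 1024*e^(5*t)/25 + 16384*e^(4*t)/625 + 3456*e^(3*t)/625 + 256*e^(2*t)/625 + 4*e^(t)/625
d^4M/dt^4 = 1024*e^(5*t)/5 + 65536*e^(4*t)/625 + 10368*e^(3*t)/625 + 512*e^(2*t)/625 + 4*e^(t)/625

E[X^4] = d^4M/dt^4 |_{t=0} = 40884/125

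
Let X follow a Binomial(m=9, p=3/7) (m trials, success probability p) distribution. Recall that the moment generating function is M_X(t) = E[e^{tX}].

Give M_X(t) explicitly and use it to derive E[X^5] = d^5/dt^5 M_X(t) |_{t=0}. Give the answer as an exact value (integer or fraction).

M_X(t) = (3*e^(t)/7 + 4/7)^9

E[X^5] = M′′′′′(0) = 5841261/2401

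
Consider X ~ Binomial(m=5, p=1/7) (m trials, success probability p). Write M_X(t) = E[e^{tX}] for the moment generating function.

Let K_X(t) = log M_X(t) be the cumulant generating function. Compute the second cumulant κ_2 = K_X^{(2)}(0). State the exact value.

κ_2 = D^2[K](0) = 30/49

M_X(t) = (e^(t)/7 + 6/7)^5
K_X(t) = log M_X(t) = 5*log(e^(t)/7 + 6/7)
D^2[K](t) = 30*e^(t)/(e^(2*t) + 12*e^(t) + 36)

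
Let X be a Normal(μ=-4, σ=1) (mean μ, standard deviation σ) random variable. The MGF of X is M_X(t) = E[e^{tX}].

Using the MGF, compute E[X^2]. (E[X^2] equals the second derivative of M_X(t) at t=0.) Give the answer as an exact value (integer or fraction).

M_X(t) = e^(t^2/2 - 4*t)
D^2[M](t) = (t^2*e^(t^2/2) - 8*t*e^(t^2/2) + 17*e^(t^2/2))*e^(-4*t)

E[X^2] = D^2[M](0) = 17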